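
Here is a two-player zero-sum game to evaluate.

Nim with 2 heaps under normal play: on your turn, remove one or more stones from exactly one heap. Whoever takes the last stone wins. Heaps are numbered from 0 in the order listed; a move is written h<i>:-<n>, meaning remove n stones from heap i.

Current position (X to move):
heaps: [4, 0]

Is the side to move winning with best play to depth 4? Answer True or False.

p1 X@[(4,0)]: h0:-1[(3,0)]-1 h0:-2[(2,0)]-1 h0:-3[(1,0)]-1 h0:-4[(0,0)]+1*
p2 O@[(0,0)] terminal -1; root [(4,0)] d4

X winning at [(4,0)]: True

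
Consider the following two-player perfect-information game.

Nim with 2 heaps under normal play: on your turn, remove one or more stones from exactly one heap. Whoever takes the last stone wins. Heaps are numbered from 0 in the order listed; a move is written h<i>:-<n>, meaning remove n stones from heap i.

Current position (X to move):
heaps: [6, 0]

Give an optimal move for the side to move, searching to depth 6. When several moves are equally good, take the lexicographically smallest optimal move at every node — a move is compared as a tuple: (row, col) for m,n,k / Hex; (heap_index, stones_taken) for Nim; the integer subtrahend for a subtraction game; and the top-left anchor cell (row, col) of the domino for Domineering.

[(6,0)] X move#1: h0:-1:-1/(5,0), h0:-2:-1/(4,0), h0:-3:-1/(3,0), h0:-4:-1/(2,0), h0:-5:-1/(1,0), h0:-6:+1/(0,0)*
[(0,0)] end (terminal -1, O#2); searched (6,0) to 6

X's best at [(6,0)]: h0:-6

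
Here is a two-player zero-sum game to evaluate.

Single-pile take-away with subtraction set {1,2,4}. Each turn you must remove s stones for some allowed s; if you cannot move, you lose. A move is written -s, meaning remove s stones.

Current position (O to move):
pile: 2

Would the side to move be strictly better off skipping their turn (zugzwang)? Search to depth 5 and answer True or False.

ply 1, O at 2 | -1=-1→1; -2=+1→0*
ply 2: 0 is terminal -1 (X); from 2 depth 5
suppose O passes — search the same position with X to move:
pass> ply 1, X at 2 | -1=-1→1; -2=+1→0*
pass> ply 2: 0 is terminal -1 (O); from 2 depth 5
for O: play +1, pass -1

zugzwang(2, O) = False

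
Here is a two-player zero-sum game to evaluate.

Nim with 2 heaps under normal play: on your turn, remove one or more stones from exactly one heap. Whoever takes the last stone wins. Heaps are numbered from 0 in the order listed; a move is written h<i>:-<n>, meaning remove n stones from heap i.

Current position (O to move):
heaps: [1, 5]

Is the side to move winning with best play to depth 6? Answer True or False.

O winning at [(1,5)]: True

[(1,5)] O move#1: h0:-1:-1/(0,5), h1:-1:-1/(1,4), h1:-2:-1/(1,3), h1:-3:-1/(1,2), h1:-4:+1/(1,1)*, h1:-5:-1/(1,0)
[(1,1)] X move#2: h0:-1:-1/(0,1)*, h1:-1:-1/(1,0)
[(0,1)] O move#3: h1:-1:+1/(0,0)*
[(0,0)] end (terminal -1, X#4); searched (1,5) to 6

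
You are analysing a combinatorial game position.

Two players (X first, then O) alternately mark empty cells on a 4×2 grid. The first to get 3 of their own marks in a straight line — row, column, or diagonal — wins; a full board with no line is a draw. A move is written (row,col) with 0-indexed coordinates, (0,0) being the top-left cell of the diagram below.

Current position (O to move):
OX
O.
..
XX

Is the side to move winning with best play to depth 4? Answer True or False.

O winning at [OX/O./../XX]: True

ply 1, O at OX/O./../XX | (1,1)=+0→OX/OO/../XX; (2,0)=+1→OX/O./O./XX*; (2,1)=+0→OX/O./.O/XX
ply 2: OX/O./O./XX is terminal -1 (X); from OX/O./../XX depth 4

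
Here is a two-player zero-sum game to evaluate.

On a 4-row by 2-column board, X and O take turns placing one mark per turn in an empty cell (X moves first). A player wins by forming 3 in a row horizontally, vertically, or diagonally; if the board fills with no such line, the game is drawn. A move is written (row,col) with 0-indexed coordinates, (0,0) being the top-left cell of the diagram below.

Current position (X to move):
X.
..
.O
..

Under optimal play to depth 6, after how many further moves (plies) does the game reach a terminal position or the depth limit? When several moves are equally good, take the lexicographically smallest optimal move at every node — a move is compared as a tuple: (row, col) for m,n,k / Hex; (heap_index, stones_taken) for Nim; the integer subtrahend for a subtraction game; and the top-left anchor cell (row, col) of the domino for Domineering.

PV length from [X./../.O/..]: 6 plies

[X./../.O/..] X move#1: (0,1):+0/XX/../.O/..*, (1,0):+0/X./X./.O/.., (1,1):+0/X./.X/.O/.., (2,0):+0/X./../XO/.., (3,0):-1/X./../.O/X., (3,1):+0/X./../.O/.X
[XX/../.O/..] O move#2: (1,0):+0/XX/O./.O/..*, (1,1):+0/XX/.O/.O/.., (2,0):+0/XX/../OO/.., (3,0):+0/XX/../.O/O., (3,1):+0/XX/../.O/.O
[XX/O./.O/..] X move#3: (1,1):+0/XX/OX/.O/..*, (2,0):+0/XX/O./XO/.., (3,0):+0/XX/O./.O/X., (3,1):+0/XX/O./.O/.X
[XX/OX/.O/..] O move#4: (2,0):+0/XX/OX/OO/..*, (3,0):+0/XX/OX/.O/O., (3,1):+0/XX/OX/.O/.O
[XX/OX/OO/..] X move#5: (3,0):+0/XX/OX/OO/X.*, (3,1):-1/XX/OX/OO/.X
[XX/OX/OO/X.] O move#6: (3,1):+0/XX/OX/OO/XO*
[XX/OX/OO/XO] end (terminal +0, X#7); searched X./../.O/.. to 6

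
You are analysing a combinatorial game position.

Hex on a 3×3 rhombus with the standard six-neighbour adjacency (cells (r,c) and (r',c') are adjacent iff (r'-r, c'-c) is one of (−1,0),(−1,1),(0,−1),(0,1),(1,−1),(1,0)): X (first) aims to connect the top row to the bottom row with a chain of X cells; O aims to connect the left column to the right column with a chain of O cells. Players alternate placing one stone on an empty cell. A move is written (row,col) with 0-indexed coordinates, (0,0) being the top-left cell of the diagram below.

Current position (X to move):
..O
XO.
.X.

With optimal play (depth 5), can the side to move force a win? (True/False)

X winning at [..O/XO./.X.]: True

[..O/XO./.X.] X move#1: (0,0):-1/X.O/XO./.X., (0,1):-1/.XO/XO./.X., (1,2):-1/..O/XOX/.X., (2,0):+1/..O/XO./XX.*, (2,2):-1/..O/XO./.XX
[..O/XO./XX.] O move#2: (0,0):-1/O.O/XO./XX.*, (0,1):-1/.OO/XO./XX., (1,2):-1/..O/XOO/XX., (2,2):-1/..O/XO./XXO
[O.O/XO./XX.] X move#3: (0,1):+1/OXO/XO./XX.*, (1,2):-1/O.O/XOX/XX., (2,2):-1/O.O/XO./XXX
[OXO/XO./XX.] end (terminal -1, O#4); searched ..O/XO./.X. to 5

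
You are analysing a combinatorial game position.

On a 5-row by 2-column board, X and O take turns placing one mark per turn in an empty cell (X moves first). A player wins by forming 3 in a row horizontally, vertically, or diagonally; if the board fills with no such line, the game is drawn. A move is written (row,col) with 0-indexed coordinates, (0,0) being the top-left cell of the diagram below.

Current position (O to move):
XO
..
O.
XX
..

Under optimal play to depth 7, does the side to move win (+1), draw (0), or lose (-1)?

[XO/../O./XX/..] O move#1: (1,0):-1/XO/O./O./XX/.., (1,1):+0/XO/.O/O./XX/..*, (2,1):+0/XO/../OO/XX/.., (4,0):-1/XO/../O./XX/O., (4,1):+0/XO/../O./XX/.O
[XO/.O/O./XX/..] X move#2: (1,0):-1/XO/XO/O./XX/.., (2,1):+0/XO/.O/OX/XX/..*, (4,0):-1/XO/.O/O./XX/X., (4,1):-1/XO/.O/O./XX/.X
[XO/.O/OX/XX/..] O move#3: (1,0):-1/XO/OO/OX/XX/.., (4,0):-1/XO/.O/OX/XX/O., (4,1):+0/XO/.O/OX/XX/.O*
[XO/.O/OX/XX/.O] X move#4: (1,0):+0/XO/XO/OX/XX/.O*, (4,0):+0/XO/.O/OX/XX/XO
[XO/XO/OX/XX/.O] O move#5: (4,0):+0/XO/XO/OX/XX/OO*
[XO/XO/OX/XX/OO] end (terminal +0, X#6); searched XO/../O./XX/.. to 7

value(XO/../O./XX/.., O) = 0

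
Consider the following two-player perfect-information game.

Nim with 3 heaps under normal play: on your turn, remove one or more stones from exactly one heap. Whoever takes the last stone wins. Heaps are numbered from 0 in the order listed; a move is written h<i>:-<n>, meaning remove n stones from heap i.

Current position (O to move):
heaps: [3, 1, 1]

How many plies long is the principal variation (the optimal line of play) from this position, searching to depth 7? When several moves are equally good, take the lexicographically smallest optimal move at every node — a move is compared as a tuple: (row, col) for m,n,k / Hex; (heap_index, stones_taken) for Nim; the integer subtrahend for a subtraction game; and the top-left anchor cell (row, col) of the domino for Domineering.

PV length from [(3,1,1)]: 3 plies

ply 1, O at (3,1,1) | h0:-1=-1→(2,1,1); h0:-2=-1→(1,1,1); h0:-3=+1→(0,1,1)*; h1:-1=-1→(3,0,1); h2:-1=-1→(3,1,0)
ply 2, X at (0,1,1) | h1:-1=-1→(0,0,1)*; h2:-1=-1→(0,1,0)
ply 3, O at (0,0,1) | h2:-1=+1→(0,0,0)*
ply 4: (0,0,0) is terminal -1 (X); from (3,1,1) depth 7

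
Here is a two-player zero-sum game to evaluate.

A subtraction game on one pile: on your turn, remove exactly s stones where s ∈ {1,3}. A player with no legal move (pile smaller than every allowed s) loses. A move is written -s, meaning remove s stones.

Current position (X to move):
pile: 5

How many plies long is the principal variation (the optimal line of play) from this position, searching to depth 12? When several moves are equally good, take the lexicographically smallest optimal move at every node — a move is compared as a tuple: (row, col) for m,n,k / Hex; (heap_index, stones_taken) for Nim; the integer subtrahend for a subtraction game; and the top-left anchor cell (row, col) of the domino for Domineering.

PV length from [5]: 5 plies

ply 1, X at 5 | -1=+1→4*; -3=+1→2
ply 2, O at 4 | -1=-1→3*; -3=-1→1
ply 3, X at 3 | -1=+1→2*; -3=+1→0
ply 4, O at 2 | -1=-1→1*
ply 5, X at 1 | -1=+1→0*
ply 6: 0 is terminal -1 (O); from 5 depth 12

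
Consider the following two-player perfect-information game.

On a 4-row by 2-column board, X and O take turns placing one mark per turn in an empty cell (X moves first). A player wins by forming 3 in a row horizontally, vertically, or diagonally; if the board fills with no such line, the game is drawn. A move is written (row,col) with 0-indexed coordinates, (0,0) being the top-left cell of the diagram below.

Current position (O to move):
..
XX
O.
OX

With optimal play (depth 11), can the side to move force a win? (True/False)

O winning at [../XX/O./OX]: False

p1 O@[../XX/O./OX]: (0,0)[O./XX/O./OX]-1 (0,1)[.O/XX/O./OX]-1 (2,1)[../XX/OO/OX]+0*
p2 X@[../XX/OO/OX]: (0,0)[X./XX/OO/OX]+0* (0,1)[.X/XX/OO/OX]+0
p3 O@[X./XX/OO/OX]: (0,1)[XO/XX/OO/OX]+0*
p4 X@[XO/XX/OO/OX] terminal +0; root [../XX/O./OX] d11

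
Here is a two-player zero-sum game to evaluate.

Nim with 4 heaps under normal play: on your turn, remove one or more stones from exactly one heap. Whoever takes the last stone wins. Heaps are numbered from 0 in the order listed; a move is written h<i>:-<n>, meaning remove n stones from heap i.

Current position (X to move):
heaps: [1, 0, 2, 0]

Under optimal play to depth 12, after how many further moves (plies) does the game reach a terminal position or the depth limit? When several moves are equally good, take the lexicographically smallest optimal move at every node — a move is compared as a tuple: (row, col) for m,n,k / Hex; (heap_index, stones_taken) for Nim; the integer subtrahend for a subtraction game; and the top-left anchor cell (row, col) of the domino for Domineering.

PV length from [(1,0,2,0)]: 3 plies

ply 1, X at (1,0,2,0) | h0:-1=-1→(0,0,2,0); h2:-1=+1→(1,0,1,0)*; h2:-2=-1→(1,0,0,0)
ply 2, O at (1,0,1,0) | h0:-1=-1→(0,0,1,0)*; h2:-1=-1→(1,0,0,0)
ply 3, X at (0,0,1,0) | h2:-1=+1→(0,0,0,0)*
ply 4: (0,0,0,0) is terminal -1 (O); from (1,0,2,0) depth 12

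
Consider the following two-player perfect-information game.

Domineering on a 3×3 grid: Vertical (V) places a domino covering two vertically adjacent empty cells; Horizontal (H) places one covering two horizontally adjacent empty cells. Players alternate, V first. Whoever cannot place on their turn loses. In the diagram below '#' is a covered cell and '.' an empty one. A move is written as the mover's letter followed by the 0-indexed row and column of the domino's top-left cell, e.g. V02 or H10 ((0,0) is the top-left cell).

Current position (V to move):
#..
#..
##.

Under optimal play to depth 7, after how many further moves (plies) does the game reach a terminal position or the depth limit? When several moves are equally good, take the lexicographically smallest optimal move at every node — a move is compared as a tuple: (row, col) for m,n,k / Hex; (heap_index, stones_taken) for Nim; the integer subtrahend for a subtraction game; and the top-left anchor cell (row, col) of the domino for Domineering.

PV length from [#../#../##.]: 1 ply

[#../#../##.] V move#1: V01:+1/##./##./##.*, V02:+1/#.#/#.#/##., V12:-1/#../#.#/###
[##./##./##.] end (terminal -1, H#2); searched #../#../##. to 7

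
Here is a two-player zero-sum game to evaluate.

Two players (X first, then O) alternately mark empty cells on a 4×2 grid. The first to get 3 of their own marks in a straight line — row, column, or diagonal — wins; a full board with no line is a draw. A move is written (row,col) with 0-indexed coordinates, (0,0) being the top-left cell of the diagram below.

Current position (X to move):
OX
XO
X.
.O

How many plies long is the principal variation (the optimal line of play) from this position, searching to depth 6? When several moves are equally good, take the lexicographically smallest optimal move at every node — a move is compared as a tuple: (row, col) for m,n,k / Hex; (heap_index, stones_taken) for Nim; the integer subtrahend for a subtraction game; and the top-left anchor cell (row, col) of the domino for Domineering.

PV length from [OX/XO/X./.O]: 1 ply

[OX/XO/X./.O] X move#1: (2,1):+0/OX/XO/XX/.O, (3,0):+1/OX/XO/X./XO*
[OX/XO/X./XO] end (terminal -1, O#2); searched OX/XO/X./.O to 6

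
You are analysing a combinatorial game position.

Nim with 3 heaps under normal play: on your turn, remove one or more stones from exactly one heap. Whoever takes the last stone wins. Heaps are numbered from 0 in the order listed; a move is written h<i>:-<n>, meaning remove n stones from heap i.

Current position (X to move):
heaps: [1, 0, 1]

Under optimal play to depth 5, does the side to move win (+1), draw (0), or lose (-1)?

value((1,0,1), X) = -1

ply 1, X at (1,0,1) | h0:-1=-1→(0,0,1)*; h2:-1=-1→(1,0,0)
ply 2, O at (0,0,1) | h2:-1=+1→(0,0,0)*
ply 3: (0,0,0) is terminal -1 (X); from (1,0,1) depth 5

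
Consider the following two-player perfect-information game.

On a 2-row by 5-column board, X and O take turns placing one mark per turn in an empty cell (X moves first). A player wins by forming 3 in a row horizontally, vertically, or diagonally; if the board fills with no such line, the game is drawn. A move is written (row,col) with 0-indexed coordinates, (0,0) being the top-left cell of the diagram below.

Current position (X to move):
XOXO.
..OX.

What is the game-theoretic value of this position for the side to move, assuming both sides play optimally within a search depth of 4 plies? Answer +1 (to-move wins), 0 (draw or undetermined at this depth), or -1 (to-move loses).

[XOXO./..OX.] X move#1: (0,4):+0/XOXOX/..OX.*, (1,0):+0/XOXO./X.OX., (1,1):+0/XOXO./.XOX., (1,4):+0/XOXO./..OXX
[XOXOX/..OX.] O move#2: (1,0):+0/XOXOX/O.OX.*, (1,1):+0/XOXOX/.OOX., (1,4):+0/XOXOX/..OXO
[XOXOX/O.OX.] X move#3: (1,1):+0/XOXOX/OXOX.*, (1,4):-1/XOXOX/O.OXX
[XOXOX/OXOX.] O move#4: (1,4):+0/XOXOX/OXOXO*
[XOXOX/OXOXO] end (terminal +0, X#5); searched XOXO./..OX. to 4

value(XOXO./..OX., X) = 0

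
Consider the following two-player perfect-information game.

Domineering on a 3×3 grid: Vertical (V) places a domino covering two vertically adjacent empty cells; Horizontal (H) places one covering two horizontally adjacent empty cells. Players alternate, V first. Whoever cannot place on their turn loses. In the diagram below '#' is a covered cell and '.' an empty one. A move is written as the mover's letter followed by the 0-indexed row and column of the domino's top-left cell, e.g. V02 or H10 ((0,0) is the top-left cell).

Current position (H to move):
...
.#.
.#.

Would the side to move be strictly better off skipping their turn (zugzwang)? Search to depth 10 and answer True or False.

p1 H@[.../.#./.#.]: H00[##./.#./.#.]-1* H01[.##/.#./.#.]-1
p2 V@[##./.#./.#.]: V02[###/.##/.#.]+1* V10[##./##./##.]+1 V12[##./.##/.##]+1
p3 H@[###/.##/.#.] terminal -1; root [.../.#./.#.] d10
suppose H passes — search the same position with V to move:
pass> p1 V@[.../.#./.#.]: V00[#../##./.#.]+1* V02[..#/.##/.#.]+1 V10[.../##./##.]+1 V12[.../.##/.##]+1
pass> p2 H@[#../##./.#.]: H01[###/##./.#.]-1*
pass> p3 V@[###/##./.#.]: V12[###/###/.##]+1*
pass> p4 H@[###/###/.##] terminal -1; root [.../.#./.#.] d10
for H: play -1, pass -1

zugzwang(.../.#./.#., H) = False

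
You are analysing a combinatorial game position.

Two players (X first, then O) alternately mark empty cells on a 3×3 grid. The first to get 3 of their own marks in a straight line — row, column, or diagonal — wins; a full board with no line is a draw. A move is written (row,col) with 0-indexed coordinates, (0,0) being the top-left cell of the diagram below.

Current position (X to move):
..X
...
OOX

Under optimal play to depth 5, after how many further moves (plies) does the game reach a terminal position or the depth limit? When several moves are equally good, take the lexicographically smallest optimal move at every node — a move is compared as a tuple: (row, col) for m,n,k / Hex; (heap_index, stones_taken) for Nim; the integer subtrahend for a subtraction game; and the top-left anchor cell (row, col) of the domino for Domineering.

p1 X@[..X/.../OOX]: (0,0)[X.X/.../OOX]+1* (0,1)[.XX/.../OOX]+1 (1,0)[..X/X../OOX]+1 (1,1)[..X/.X./OOX]+1 (1,2)[..X/..X/OOX]+1
p2 O@[X.X/.../OOX]: (0,1)[XOX/.../OOX]-1* (1,0)[X.X/O../OOX]-1 (1,1)[X.X/.O./OOX]-1 (1,2)[X.X/..O/OOX]-1
p3 X@[XOX/.../OOX]: (1,0)[XOX/X../OOX]-1 (1,1)[XOX/.X./OOX]+1* (1,2)[XOX/..X/OOX]+1
p4 O@[XOX/.X./OOX] terminal -1; root [..X/.../OOX] d5

PV length from [..X/.../OOX]: 3 plies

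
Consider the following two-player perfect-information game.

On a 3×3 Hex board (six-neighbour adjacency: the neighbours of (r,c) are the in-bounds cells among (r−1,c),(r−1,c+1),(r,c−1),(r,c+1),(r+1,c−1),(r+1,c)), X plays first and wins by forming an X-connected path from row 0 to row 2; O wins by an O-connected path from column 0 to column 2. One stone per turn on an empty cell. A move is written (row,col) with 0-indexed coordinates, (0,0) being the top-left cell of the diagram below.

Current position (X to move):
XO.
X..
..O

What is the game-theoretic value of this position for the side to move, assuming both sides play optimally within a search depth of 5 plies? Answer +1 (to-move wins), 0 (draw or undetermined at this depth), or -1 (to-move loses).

value(XO./X../..O, X) = +1

p1 X@[XO./X../..O]: (0,2)[XOX/X../..O]+1* (1,1)[XO./XX./..O]+1 (1,2)[XO./X.X/..O]+1 (2,0)[XO./X../X.O]+1 (2,1)[XO./X../.XO]+1
p2 O@[XOX/X../..O]: (1,1)[XOX/XO./..O]-1* (1,2)[XOX/X.O/..O]-1 (2,0)[XOX/X../O.O]-1 (2,1)[XOX/X../.OO]-1
p3 X@[XOX/XO./..O]: (1,2)[XOX/XOX/..O]+1* (2,0)[XOX/XO./X.O]+1 (2,1)[XOX/XO./.XO]+1
p4 O@[XOX/XOX/..O]: (2,0)[XOX/XOX/O.O]-1* (2,1)[XOX/XOX/.OO]-1
p5 X@[XOX/XOX/O.O]: (2,1)[XOX/XOX/OXO]+1*
p6 O@[XOX/XOX/OXO] terminal -1; root [XO./X../..O] d5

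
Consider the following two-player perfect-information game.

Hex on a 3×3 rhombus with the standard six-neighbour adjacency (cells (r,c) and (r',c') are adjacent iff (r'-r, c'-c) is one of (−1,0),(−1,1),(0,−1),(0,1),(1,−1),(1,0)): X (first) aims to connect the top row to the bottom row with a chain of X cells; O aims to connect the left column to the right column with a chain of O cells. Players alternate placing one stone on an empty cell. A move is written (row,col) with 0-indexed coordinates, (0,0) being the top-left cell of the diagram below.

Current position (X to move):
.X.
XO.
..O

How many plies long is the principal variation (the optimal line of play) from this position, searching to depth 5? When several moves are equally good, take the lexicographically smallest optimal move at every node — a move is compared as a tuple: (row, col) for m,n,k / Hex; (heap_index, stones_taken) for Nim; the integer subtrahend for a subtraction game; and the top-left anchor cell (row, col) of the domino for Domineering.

PV length from [.X./XO./..O]: 1 ply

[.X./XO./..O] X move#1: (0,0):-1/XX./XO./..O, (0,2):-1/.XX/XO./..O, (1,2):-1/.X./XOX/..O, (2,0):+1/.X./XO./X.O*, (2,1):-1/.X./XO./.XO
[.X./XO./X.O] end (terminal -1, O#2); searched .X./XO./..O to 5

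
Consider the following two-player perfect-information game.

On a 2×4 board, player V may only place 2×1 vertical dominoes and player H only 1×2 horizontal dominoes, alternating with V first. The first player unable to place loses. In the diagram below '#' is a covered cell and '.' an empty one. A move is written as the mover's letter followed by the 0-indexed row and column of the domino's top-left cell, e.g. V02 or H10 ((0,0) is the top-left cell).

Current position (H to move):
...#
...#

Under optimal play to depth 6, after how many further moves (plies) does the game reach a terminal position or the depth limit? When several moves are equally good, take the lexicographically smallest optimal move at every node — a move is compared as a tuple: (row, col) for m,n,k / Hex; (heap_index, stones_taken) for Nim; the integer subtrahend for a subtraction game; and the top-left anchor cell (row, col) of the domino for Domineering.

[...#/...#] H move#1: H00:+1/##.#/...#*, H01:+1/.###/...#, H10:+1/...#/##.#, H11:+1/...#/.###
[##.#/...#] V move#2: V02:-1/####/..##*
[####/..##] H move#3: H10:+1/####/####*
[####/####] end (terminal -1, V#4); searched ...#/...# to 6

PV length from [...#/...#]: 3 plies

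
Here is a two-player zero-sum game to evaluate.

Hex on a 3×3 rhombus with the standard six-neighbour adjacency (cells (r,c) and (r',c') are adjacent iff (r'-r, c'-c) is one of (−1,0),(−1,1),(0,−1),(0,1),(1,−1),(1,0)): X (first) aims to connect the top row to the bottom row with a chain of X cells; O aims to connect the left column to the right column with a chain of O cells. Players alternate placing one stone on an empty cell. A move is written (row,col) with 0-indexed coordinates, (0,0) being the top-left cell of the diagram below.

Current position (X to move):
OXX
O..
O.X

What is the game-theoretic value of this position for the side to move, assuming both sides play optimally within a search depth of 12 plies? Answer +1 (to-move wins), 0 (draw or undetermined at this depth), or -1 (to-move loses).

value(OXX/O../O.X, X) = +1

p1 X@[OXX/O../O.X]: (1,1)[OXX/OX./O.X]+1* (1,2)[OXX/O.X/O.X]+1 (2,1)[OXX/O../OXX]+1
p2 O@[OXX/OX./O.X]: (1,2)[OXX/OXO/O.X]-1* (2,1)[OXX/OX./OOX]-1
p3 X@[OXX/OXO/O.X]: (2,1)[OXX/OXO/OXX]+1*
p4 O@[OXX/OXO/OXX] terminal -1; root [OXX/O../O.X] d12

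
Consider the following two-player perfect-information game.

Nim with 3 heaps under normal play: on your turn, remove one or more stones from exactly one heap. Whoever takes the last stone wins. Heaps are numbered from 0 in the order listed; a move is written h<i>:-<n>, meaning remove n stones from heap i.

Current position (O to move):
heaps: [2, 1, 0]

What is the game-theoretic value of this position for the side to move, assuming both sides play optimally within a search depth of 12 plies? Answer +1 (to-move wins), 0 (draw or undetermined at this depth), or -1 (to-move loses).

p1 O@[(2,1,0)]: h0:-1[(1,1,0)]+1* h0:-2[(0,1,0)]-1 h1:-1[(2,0,0)]-1
p2 X@[(1,1,0)]: h0:-1[(0,1,0)]-1* h1:-1[(1,0,0)]-1
p3 O@[(0,1,0)]: h1:-1[(0,0,0)]+1*
p4 X@[(0,0,0)] terminal -1; root [(2,1,0)] d12

value((2,1,0), O) = +1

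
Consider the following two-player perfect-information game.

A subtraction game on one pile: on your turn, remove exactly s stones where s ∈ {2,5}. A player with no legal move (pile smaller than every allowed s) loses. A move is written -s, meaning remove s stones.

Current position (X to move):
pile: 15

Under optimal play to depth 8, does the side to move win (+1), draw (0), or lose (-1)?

value(15, X) = -1

p1 X@[15]: -2[13]-1* -5[10]-1
p2 O@[13]: -2[11]+1* -5[8]+1
p3 X@[11]: -2[9]-1* -5[6]-1
p4 O@[9]: -2[7]+1* -5[4]+1
p5 X@[7]: -2[5]-1* -5[2]-1
p6 O@[5]: -2[3]-1 -5[0]+1*
p7 X@[0] terminal -1; root [15] d8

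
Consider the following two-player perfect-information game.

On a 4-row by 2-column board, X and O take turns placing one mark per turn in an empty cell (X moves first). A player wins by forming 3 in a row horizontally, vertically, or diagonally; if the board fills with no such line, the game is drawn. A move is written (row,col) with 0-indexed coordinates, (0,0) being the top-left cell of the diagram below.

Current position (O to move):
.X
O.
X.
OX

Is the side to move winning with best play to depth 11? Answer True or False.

p1 O@[.X/O./X./OX]: (0,0)[OX/O./X./OX]+0* (1,1)[.X/OO/X./OX]+0 (2,1)[.X/O./XO/OX]+0
p2 X@[OX/O./X./OX]: (1,1)[OX/OX/X./OX]+0* (2,1)[OX/O./XX/OX]+0
p3 O@[OX/OX/X./OX]: (2,1)[OX/OX/XO/OX]+0*
p4 X@[OX/OX/XO/OX] terminal +0; root [.X/O./X./OX] d11

O winning at [.X/O./X./OX]: False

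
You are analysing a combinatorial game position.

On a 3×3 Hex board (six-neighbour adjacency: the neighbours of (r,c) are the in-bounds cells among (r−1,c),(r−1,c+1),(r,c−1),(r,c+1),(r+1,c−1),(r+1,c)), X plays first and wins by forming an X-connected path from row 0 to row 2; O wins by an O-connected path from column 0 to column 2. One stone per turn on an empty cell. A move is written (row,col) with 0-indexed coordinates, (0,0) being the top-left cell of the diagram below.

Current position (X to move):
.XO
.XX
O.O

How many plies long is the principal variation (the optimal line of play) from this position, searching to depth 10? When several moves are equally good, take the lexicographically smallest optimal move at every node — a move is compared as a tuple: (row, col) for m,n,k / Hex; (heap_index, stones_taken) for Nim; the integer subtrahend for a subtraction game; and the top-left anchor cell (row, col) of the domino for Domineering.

PV length from [.XO/.XX/O.O]: 1 ply

[.XO/.XX/O.O] X move#1: (0,0):-1/XXO/.XX/O.O, (1,0):-1/.XO/XXX/O.O, (2,1):+1/.XO/.XX/OXO*
[.XO/.XX/OXO] end (terminal -1, O#2); searched .XO/.XX/O.O to 10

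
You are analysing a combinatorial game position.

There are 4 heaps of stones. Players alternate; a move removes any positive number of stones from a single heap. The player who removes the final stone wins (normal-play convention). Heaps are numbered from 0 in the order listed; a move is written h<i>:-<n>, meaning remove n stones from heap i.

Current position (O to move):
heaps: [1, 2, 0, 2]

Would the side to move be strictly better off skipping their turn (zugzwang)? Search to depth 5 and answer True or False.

ply 1, O at (1,2,0,2) | h0:-1=+1→(0,2,0,2)*; h1:-1=-1→(1,1,0,2); h1:-2=-1→(1,0,0,2); h3:-1=-1→(1,2,0,1); h3:-2=-1→(1,2,0,0)
ply 2, X at (0,2,0,2) | h1:-1=-1→(0,1,0,2)*; h1:-2=-1→(0,0,0,2); h3:-1=-1→(0,2,0,1); h3:-2=-1→(0,2,0,0)
ply 3, O at (0,1,0,2) | h1:-1=-1→(0,0,0,2); h3:-1=+1→(0,1,0,1)*; h3:-2=-1→(0,1,0,0)
ply 4, X at (0,1,0,1) | h1:-1=-1→(0,0,0,1)*; h3:-1=-1→(0,1,0,0)
ply 5, O at (0,0,0,1) | h3:-1=+1→(0,0,0,0)*
ply 6: (0,0,0,0) is terminal -1 (X); from (1,2,0,2) depth 5
pass branch (X moves first from the same position):
  | ply 1, X at (1,2,0,2) | h0:-1=+1→(0,2,0,2)*; h1:-1=-1→(1,1,0,2); h1:-2=-1→(1,0,0,2); h3:-1=-1→(1,2,0,1); h3:-2=-1→(1,2,0,0)
  | ply 2, O at (0,2,0,2) | h1:-1=-1→(0,1,0,2)*; h1:-2=-1→(0,0,0,2); h3:-1=-1→(0,2,0,1); h3:-2=-1→(0,2,0,0)
  | ply 3, X at (0,1,0,2) | h1:-1=-1→(0,0,0,2); h3:-1=+1→(0,1,0,1)*; h3:-2=-1→(0,1,0,0)
  | ply 4, O at (0,1,0,1) | h1:-1=-1→(0,0,0,1)*; h3:-1=-1→(0,1,0,0)
  | ply 5, X at (0,0,0,1) | h3:-1=+1→(0,0,0,0)*
  | ply 6: (0,0,0,0) is terminal -1 (O); from (1,2,0,2) depth 5
O moving scores +1; O passing scores -1

zugzwang((1,2,0,2), O) = False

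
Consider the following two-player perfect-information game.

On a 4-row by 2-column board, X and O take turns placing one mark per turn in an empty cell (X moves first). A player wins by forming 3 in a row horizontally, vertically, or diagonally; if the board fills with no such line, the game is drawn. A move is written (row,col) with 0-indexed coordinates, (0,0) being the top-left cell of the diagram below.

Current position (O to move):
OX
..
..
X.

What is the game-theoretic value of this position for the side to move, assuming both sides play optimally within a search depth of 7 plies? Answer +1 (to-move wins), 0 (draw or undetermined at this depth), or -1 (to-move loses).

value(OX/../../X., O) = 0

ply 1, O at OX/../../X. | (1,0)=+0→OX/O./../X.*; (1,1)=+0→OX/.O/../X.; (2,0)=+0→OX/../O./X.; (2,1)=+0→OX/../.O/X.; (3,1)=+0→OX/../../XO
ply 2, X at OX/O./../X. | (1,1)=-1→OX/OX/../X.; (2,0)=+0→OX/O./X./X.*; (2,1)=-1→OX/O./.X/X.; (3,1)=-1→OX/O./../XX
ply 3, O at OX/O./X./X. | (1,1)=+0→OX/OO/X./X.*; (2,1)=+0→OX/O./XO/X.; (3,1)=+0→OX/O./X./XO
ply 4, X at OX/OO/X./X. | (2,1)=+0→OX/OO/XX/X.*; (3,1)=+0→OX/OO/X./XX
ply 5, O at OX/OO/XX/X. | (3,1)=+0→OX/OO/XX/XO*
ply 6: OX/OO/XX/XO is terminal +0 (X); from OX/../../X. depth 7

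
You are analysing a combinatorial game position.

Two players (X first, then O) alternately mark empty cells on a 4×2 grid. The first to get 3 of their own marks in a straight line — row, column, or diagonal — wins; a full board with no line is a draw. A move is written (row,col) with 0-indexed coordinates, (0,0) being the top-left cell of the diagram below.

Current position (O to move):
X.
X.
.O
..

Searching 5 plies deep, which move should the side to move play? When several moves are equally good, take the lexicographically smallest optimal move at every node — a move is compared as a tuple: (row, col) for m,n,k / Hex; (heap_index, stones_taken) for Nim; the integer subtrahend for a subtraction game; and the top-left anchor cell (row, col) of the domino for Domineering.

O's best at [X./X./.O/..]: (2,0)

[X./X./.O/..] O move#1: (0,1):-1/XO/X./.O/.., (1,1):-1/X./XO/.O/.., (2,0):+0/X./X./OO/..*, (3,0):-1/X./X./.O/O., (3,1):-1/X./X./.O/.O
[X./X./OO/..] X move#2: (0,1):+0/XX/X./OO/..*, (1,1):+0/X./XX/OO/.., (3,0):-1/X./X./OO/X., (3,1):+0/X./X./OO/.X
[XX/X./OO/..] O move#3: (1,1):+0/XX/XO/OO/..*, (3,0):+0/XX/X./OO/O., (3,1):+0/XX/X./OO/.O
[XX/XO/OO/..] X move#4: (3,0):-1/XX/XO/OO/X., (3,1):+0/XX/XO/OO/.X*
[XX/XO/OO/.X] O move#5: (3,0):+0/XX/XO/OO/OX*
[XX/XO/OO/OX] end (terminal +0, X#6); searched X./X./.O/.. to 5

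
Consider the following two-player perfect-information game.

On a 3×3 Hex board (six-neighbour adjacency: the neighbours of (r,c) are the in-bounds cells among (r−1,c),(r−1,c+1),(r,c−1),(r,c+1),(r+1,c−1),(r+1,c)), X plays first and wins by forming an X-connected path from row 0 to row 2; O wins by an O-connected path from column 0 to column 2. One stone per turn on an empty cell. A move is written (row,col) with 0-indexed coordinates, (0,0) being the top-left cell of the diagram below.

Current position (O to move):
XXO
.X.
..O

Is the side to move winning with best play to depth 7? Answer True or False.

O winning at [XXO/.X./..O]: False

ply 1, O at XXO/.X./..O | (1,0)=-1→XXO/OX./..O*; (1,2)=-1→XXO/.XO/..O; (2,0)=-1→XXO/.X./O.O; (2,1)=-1→XXO/.X./.OO
ply 2, X at XXO/OX./..O | (1,2)=+1→XXO/OXX/..O*; (2,0)=+1→XXO/OX./X.O; (2,1)=+1→XXO/OX./.XO
ply 3, O at XXO/OXX/..O | (2,0)=-1→XXO/OXX/O.O*; (2,1)=-1→XXO/OXX/.OO
ply 4, X at XXO/OXX/O.O | (2,1)=+1→XXO/OXX/OXO*
ply 5: XXO/OXX/OXO is terminal -1 (O); from XXO/.X./..O depth 7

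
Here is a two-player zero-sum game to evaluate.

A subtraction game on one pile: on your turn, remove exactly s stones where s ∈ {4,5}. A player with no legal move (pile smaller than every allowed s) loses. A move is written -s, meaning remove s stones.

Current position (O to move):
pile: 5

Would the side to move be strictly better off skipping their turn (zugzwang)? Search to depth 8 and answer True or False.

[5] O move#1: -4:+1/1*, -5:+1/0
[1] end (terminal -1, X#2); searched 5 to 8
pass branch (X moves first from the same position):
  | [5] X move#1: -4:+1/1*, -5:+1/0
  | [1] end (terminal -1, O#2); searched 5 to 8
O moving scores +1; O passing scores -1

zugzwang(5, O) = False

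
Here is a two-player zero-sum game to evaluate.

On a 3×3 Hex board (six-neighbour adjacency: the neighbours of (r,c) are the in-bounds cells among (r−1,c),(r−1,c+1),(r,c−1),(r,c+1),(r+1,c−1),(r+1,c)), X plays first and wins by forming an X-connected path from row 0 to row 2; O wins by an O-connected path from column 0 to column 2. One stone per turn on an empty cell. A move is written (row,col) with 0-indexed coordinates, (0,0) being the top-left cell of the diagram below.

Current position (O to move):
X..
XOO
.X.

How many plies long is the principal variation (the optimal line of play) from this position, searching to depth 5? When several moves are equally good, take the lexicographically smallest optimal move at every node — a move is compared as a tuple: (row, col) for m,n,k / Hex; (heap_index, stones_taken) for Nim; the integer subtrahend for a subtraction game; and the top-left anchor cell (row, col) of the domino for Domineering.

PV length from [X../XOO/.X.]: 1 ply

[X../XOO/.X.] O move#1: (0,1):-1/XO./XOO/.X., (0,2):-1/X.O/XOO/.X., (2,0):+1/X../XOO/OX.*, (2,2):-1/X../XOO/.XO
[X../XOO/OX.] end (terminal -1, X#2); searched X../XOO/.X. to 5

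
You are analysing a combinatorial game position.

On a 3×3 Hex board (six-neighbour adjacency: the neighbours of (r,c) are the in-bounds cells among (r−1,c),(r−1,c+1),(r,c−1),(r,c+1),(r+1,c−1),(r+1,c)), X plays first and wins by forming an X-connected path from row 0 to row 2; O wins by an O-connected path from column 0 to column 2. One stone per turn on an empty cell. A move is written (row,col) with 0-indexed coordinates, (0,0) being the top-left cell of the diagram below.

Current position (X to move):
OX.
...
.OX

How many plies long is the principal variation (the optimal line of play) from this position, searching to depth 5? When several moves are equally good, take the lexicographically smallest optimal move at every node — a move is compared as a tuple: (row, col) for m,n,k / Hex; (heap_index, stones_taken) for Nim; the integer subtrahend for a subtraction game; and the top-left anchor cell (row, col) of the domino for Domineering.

p1 X@[OX./.../.OX]: (0,2)[OXX/.../.OX]+1* (1,0)[OX./X../.OX]+1 (1,1)[OX./.X./.OX]+1 (1,2)[OX./..X/.OX]+1 (2,0)[OX./.../XOX]+1
p2 O@[OXX/.../.OX]: (1,0)[OXX/O../.OX]-1* (1,1)[OXX/.O./.OX]-1 (1,2)[OXX/..O/.OX]-1 (2,0)[OXX/.../OOX]-1
p3 X@[OXX/O../.OX]: (1,1)[OXX/OX./.OX]+1* (1,2)[OXX/O.X/.OX]+1 (2,0)[OXX/O../XOX]+1
p4 O@[OXX/OX./.OX]: (1,2)[OXX/OXO/.OX]-1* (2,0)[OXX/OX./OOX]-1
p5 X@[OXX/OXO/.OX]: (2,0)[OXX/OXO/XOX]+1*
p6 O@[OXX/OXO/XOX] terminal -1; root [OX./.../.OX] d5

PV length from [OX./.../.OX]: 5 plies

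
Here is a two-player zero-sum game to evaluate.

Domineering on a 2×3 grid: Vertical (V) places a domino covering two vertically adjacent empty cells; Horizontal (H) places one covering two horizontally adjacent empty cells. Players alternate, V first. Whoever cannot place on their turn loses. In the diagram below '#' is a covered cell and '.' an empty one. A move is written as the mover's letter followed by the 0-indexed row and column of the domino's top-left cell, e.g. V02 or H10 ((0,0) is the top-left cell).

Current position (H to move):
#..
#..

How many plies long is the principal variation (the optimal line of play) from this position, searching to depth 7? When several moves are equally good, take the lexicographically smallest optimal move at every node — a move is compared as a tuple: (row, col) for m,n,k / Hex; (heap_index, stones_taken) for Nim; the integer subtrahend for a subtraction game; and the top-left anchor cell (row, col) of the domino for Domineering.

PV length from [#../#..]: 1 ply

[#../#..] H move#1: H01:+1/###/#..*, H11:+1/#../###
[###/#..] end (terminal -1, V#2); searched #../#.. to 7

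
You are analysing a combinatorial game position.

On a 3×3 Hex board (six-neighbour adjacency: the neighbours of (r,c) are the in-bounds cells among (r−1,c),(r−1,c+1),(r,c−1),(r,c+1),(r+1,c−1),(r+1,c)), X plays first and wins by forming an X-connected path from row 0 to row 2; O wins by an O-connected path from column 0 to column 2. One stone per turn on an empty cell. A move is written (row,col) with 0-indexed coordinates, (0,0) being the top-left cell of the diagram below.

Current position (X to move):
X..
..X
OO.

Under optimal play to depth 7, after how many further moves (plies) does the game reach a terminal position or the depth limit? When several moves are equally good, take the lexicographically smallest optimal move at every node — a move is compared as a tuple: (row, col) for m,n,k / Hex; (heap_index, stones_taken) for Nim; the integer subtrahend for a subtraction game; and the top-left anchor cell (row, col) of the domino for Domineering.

PV length from [X../..X/OO.]: 3 plies

ply 1, X at X../..X/OO. | (0,1)=-1→XX./..X/OO.; (0,2)=-1→X.X/..X/OO.; (1,0)=-1→X../X.X/OO.; (1,1)=-1→X../.XX/OO.; (2,2)=+1→X../..X/OOX*
ply 2, O at X../..X/OOX | (0,1)=-1→XO./..X/OOX*; (0,2)=-1→X.O/..X/OOX; (1,0)=-1→X../O.X/OOX; (1,1)=-1→X../.OX/OOX
ply 3, X at XO./..X/OOX | (0,2)=+1→XOX/..X/OOX*; (1,0)=+1→XO./X.X/OOX; (1,1)=+1→XO./.XX/OOX
ply 4: XOX/..X/OOX is terminal -1 (O); from X../..X/OO. depth 7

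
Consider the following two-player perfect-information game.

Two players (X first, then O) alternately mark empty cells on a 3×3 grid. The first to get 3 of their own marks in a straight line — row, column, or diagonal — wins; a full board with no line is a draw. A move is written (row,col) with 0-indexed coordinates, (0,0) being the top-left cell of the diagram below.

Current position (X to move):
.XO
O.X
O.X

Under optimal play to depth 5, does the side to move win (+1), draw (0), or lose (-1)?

ply 1, X at .XO/O.X/O.X | (0,0)=-1→XXO/O.X/O.X*; (1,1)=-1→.XO/OXX/O.X; (2,1)=-1→.XO/O.X/OXX
ply 2, O at XXO/O.X/O.X | (1,1)=+1→XXO/OOX/O.X*; (2,1)=-1→XXO/O.X/OOX
ply 3: XXO/OOX/O.X is terminal -1 (X); from .XO/O.X/O.X depth 5

value(.XO/O.X/O.X, X) = -1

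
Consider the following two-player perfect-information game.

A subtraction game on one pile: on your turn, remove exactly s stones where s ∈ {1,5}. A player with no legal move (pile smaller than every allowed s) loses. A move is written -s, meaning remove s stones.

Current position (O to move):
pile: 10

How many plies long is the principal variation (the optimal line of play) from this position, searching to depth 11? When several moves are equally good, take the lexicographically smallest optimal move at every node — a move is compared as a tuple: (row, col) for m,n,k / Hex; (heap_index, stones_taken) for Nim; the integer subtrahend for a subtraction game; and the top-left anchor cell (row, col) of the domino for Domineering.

p1 O@[10]: -1[9]-1* -5[5]-1
p2 X@[9]: -1[8]+1* -5[4]+1
p3 O@[8]: -1[7]-1* -5[3]-1
p4 X@[7]: -1[6]+1* -5[2]+1
p5 O@[6]: -1[5]-1* -5[1]-1
p6 X@[5]: -1[4]+1* -5[0]+1
p7 O@[4]: -1[3]-1*
p8 X@[3]: -1[2]+1*
p9 O@[2]: -1[1]-1*
p10 X@[1]: -1[0]+1*
p11 O@[0] terminal -1; root [10] d11

PV length from [10]: 10 plies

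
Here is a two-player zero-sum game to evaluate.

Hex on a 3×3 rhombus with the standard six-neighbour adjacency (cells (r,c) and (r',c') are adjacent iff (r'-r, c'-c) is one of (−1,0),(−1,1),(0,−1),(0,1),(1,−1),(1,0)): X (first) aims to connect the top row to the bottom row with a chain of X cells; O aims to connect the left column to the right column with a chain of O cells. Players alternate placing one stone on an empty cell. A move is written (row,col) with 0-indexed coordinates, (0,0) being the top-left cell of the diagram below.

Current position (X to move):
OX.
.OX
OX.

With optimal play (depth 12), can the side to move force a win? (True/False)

X winning at [OX./.OX/OX.]: True

[OX./.OX/OX.] X move#1: (0,2):+1/OXX/.OX/OX.*, (1,0):-1/OX./XOX/OX., (2,2):-1/OX./.OX/OXX
[OXX/.OX/OX.] end (terminal -1, O#2); searched OX./.OX/OX. to 12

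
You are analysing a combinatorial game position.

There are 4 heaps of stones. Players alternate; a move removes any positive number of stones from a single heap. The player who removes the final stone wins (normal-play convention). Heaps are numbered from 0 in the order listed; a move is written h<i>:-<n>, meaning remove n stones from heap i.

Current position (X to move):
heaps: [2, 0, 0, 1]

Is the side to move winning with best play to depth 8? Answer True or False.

X winning at [(2,0,0,1)]: True

p1 X@[(2,0,0,1)]: h0:-1[(1,0,0,1)]+1* h0:-2[(0,0,0,1)]-1 h3:-1[(2,0,0,0)]-1
p2 O@[(1,0,0,1)]: h0:-1[(0,0,0,1)]-1* h3:-1[(1,0,0,0)]-1
p3 X@[(0,0,0,1)]: h3:-1[(0,0,0,0)]+1*
p4 O@[(0,0,0,0)] terminal -1; root [(2,0,0,1)] d8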